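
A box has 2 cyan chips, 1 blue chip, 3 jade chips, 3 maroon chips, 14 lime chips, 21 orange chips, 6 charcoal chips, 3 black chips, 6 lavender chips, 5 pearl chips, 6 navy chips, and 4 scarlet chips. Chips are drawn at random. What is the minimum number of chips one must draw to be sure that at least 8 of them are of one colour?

54

The 12 colours are the holes; the chips drawn are the pigeons.
To avoid 8 of any one colour, the worst case takes at most 7 of each colour, or every chip of a colour that has fewer than 7.
That gives 2 + 1 + 3 + 3 + 7 + 7 + 6 + 3 + 6 + 5 + 6 + 4 = 53 chips with no colour reaching 8.
The next chip forces some colour to 8, so 53 + 1 = 54.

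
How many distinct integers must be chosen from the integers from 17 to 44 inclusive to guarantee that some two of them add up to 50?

21

Group the elements by complementary pair {x, 50−x}: {17,33}, {18,32}, {19,31}, …, giving 8 two-element pairs, the single value 25 (it cannot pair with itself since the integers are distinct), and 11 integers whose partner 50−x falls outside [17,44].
By the pigeonhole principle, treating each of those 20 groups as a pigeonhole, one can pick one integer per group — 20 integers — with no two summing to 50.
The 21st integer lands in an occupied pair, forcing a sum of 50.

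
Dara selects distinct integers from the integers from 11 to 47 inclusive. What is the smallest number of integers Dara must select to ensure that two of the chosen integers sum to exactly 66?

24

Two chosen integers sum to 66 exactly when both halves of some pair {x, 66−x} with 19 ≤ x ≤ 66−x ≤ 47 are chosen — 14 such pairs.
The remaining 9 elements (those with no distinct partner in range) can never complete a 66-sum, so the worst case takes all of them and one from each pair: 9 + 14 = 23.
Pigeonhole: the 24th integer has to be the second member of some pair, so 23 + 1 = 24.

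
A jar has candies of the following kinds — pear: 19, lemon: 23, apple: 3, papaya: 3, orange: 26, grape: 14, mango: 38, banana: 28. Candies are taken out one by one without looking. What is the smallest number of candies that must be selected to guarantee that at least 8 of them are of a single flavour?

The 8 flavours are the holes; the candies drawn are the pigeons.
To avoid 8 of any one flavour, the worst case takes at most 7 of each flavour, or every candy of a flavour that has fewer than 7.
That gives 7 + 7 + 3 + 3 + 7 + 7 + 7 + 7 = 48 candies with no flavour reaching 8.
The next candy forces some flavour to 8, so 48 + 1 = 49.

49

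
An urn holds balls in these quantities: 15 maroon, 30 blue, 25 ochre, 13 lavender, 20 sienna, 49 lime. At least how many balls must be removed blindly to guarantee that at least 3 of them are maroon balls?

In the worst case for collecting maroon balls, every non-maroon ball comes out first.
There are 30 + 25 + 13 + 20 + 49 = 137 non-maroon balls altogether.
After those, each further ball must be maroon, so 137 + 3 = 140 draws guarantee 3 maroon balls.

140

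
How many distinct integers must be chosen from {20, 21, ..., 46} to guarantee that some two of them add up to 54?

A set avoiding the sum 54 can contain at most one of each pair {x, 54−x}, plus the 13 elements whose complement lies outside the range or equal to its own complement.
The integers 27, …, 46 (20 of them) are such a set: any two sum to at least 27+28 = 55 > 54.
By the pigeonhole principle, any 21st integer completes one of the 7 pairs, so 21 choices force a sum of 54.

21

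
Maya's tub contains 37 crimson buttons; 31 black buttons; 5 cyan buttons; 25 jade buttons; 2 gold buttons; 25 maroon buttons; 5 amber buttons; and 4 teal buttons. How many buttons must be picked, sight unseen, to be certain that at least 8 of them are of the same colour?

The 8 colours are the holes; the buttons drawn are the pigeons.
To avoid 8 of any one colour, the worst case takes at most 7 of each colour, or every button of a colour that has fewer than 7.
That gives 7 + 7 + 5 + 7 + 2 + 7 + 5 + 4 = 44 buttons with no colour reaching 8.
The next button forces some colour to 8, so 44 + 1 = 45.

45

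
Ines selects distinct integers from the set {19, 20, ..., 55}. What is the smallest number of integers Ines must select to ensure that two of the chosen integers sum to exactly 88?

27

Group the elements by complementary pair {x, 88−x}: {33,55}, {34,54}, {35,53}, …, giving 11 two-element pairs; the single value 44 (it cannot pair with itself since the integers are distinct); and 14 integers whose partner 88−x falls outside [19,55].
Treating each of those 26 groups as a pigeonhole, one can pick one integer per group — 26 integers — with no two summing to 88.
The 27th integer lands in an occupied pair, forcing a sum of 88.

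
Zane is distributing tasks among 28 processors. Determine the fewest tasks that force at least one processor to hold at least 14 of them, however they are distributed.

365

With 364 tasks one could put exactly 13 in each of the 28 processors, and no processor would reach 14.
Pigeonhole: one more task must land in a processor that already has 13, giving it 14.
So 28 × 13 + 1 = 365 tasks are required.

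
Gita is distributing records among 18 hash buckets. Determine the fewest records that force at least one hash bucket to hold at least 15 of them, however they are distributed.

253

With 252 records one could put exactly 14 in each of the 18 hash buckets, and no hash bucket would reach 15.
By the pigeonhole principle, one more record must land in a hash bucket that already has 14, giving it 15.
So 18 × 14 + 1 = 253 records are required.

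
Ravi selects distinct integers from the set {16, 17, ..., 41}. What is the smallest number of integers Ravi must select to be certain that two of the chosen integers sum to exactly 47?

A set avoiding the sum 47 can contain at most one of each pair {x, 47−x}, plus the 10 elements whose complement lies outside the range.
The integers 24, …, 41 (18 of them) are such a set: any two sum to at least 24+25 = 49 > 47.
Any 19th integer completes one of the 8 pairs, so 19 choices force a sum of 47.

19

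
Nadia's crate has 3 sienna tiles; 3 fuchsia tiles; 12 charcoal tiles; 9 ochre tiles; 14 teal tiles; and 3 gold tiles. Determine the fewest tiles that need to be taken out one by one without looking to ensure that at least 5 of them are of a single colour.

22

By the pigeonhole principle, the 6 colours are the holes; the tiles drawn are the pigeons.
To avoid 5 of any one colour, the worst case takes at most 4 of each colour, or every tile of a colour that has fewer than 4.
That gives 3 + 3 + 4 + 4 + 4 + 3 = 21 tiles with no colour reaching 5.
The next tile forces some colour to 5, so 21 + 1 = 22.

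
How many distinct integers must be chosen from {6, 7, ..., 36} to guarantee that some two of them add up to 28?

Two chosen integers sum to 28 exactly when both halves of some pair {x, 28−x} with 6 ≤ x ≤ 28−x ≤ 22 are chosen — 8 such pairs.
The remaining 15 elements (those with no distinct partner in range) can never complete a 28-sum, so the worst case takes all of them and one from each pair: 15 + 8 = 23.
The 24th integer has to be the second member of some pair, so 23 + 1 = 24.

24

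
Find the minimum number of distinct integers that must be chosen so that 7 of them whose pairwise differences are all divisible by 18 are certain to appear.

Integers whose pairwise differences are multiples of 18 are exactly those sharing a remainder mod 18. The 18 residue classes mod 18 are the pigeonholes.
With 108 integers one could put 6 in each residue class and have no class reach 7.
The 109th integer pushes some class to 7, so 18·6 + 1 = 109.

109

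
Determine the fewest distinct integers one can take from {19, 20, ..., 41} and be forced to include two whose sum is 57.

Group the elements by complementary pair {x, 57−x}: {19,38}, {20,37}, {21,36}, …, giving 10 two-element pairs and 3 integers whose partner 57−x falls outside [19,41].
Pigeonhole: treating each of those 13 groups as a pigeonhole, one can pick one integer per group — 13 integers — with no two summing to 57.
The 14th integer lands in an occupied pair, forcing a sum of 57.

14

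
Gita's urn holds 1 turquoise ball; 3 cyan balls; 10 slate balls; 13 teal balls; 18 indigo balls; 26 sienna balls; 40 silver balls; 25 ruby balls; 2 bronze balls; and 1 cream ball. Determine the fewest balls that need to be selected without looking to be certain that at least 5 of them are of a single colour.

An adversary could hand out at most 4 balls per colour (4 colours run out sooner): 1 + 3 + 4 + 4 + 4 + 4 + 4 + 4 + 2 + 1 = 31 balls and still no colour has 5.
One more ball lands in a colour already at 4, so 32 draws are enough and 31 are not.

32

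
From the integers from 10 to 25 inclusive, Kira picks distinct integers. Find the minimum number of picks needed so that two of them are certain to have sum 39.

11

Group the elements by complementary pair {x, 39−x}: {14,25}, {15,24}, {16,23}, …, giving 6 two-element pairs and 4 integers whose partner 39−x falls outside [10,25].
Pigeonhole: treating each of those 10 groups as a pigeonhole, one can pick one integer per group — 10 integers — with no two summing to 39.
The 11th integer lands in an occupied pair, forcing a sum of 39.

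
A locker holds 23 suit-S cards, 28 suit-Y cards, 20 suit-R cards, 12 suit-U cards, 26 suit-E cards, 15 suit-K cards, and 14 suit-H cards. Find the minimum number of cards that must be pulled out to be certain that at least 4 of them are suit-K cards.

127

In the worst case for collecting suit-K cards, every non-suit-K card comes out first.
There are 23 + 28 + 20 + 12 + 26 + 14 = 123 non-suit-K cards altogether.
After those, each further card must be suit-K, so 123 + 4 = 127 draws guarantee 4 suit-K cards.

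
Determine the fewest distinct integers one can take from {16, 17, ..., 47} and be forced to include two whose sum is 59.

19

Group the elements by complementary pair {x, 59−x}: {16,43}, {17,42}, {18,41}, …, giving 14 two-element pairs and 4 integers whose partner 59−x falls outside [16,47].
Treating each of those 18 groups as a pigeonhole, one can pick one integer per group — 18 integers — with no two summing to 59.
The 19th integer lands in an occupied pair, forcing a sum of 59.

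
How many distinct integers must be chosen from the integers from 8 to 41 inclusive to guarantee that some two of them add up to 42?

22

A set avoiding the sum 42 can contain at most one of each pair {x, 42−x}, plus the 8 elements whose complement lies outside the range or equal to its own complement.
The integers 21, …, 41 (21 of them) are such a set: any two sum to at least 21+22 = 43 > 42.
Pigeonhole: any 22nd integer completes one of the 13 pairs, so 22 choices force a sum of 42.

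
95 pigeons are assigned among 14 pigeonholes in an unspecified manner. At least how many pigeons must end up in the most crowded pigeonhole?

7

The 14 pigeonholes are the holes and the 95 pigeons are the pigeons.
If every pigeonhole held at most 6 pigeons, the total would be at most 14 × 6 = 84, which is less than 95.
So some pigeonhole holds at least ⌈95/14⌉ = 7 pigeons.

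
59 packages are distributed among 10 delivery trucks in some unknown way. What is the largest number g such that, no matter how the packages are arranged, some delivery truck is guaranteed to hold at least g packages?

The 10 delivery trucks are the holes and the 59 packages are the pigeons.
If every delivery truck held at most 5 packages, the total would be at most 10 × 5 = 50, which is less than 59.
So some delivery truck holds at least ⌈59/10⌉ = 6 packages.

6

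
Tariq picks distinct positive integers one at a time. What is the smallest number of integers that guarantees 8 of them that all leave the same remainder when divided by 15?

The 15 residue classes mod 15 are the pigeonholes.
With 105 integers one could put 7 in each residue class and have no class reach 8.
The 106th integer pushes some class to 8, so 15·7 + 1 = 106.

106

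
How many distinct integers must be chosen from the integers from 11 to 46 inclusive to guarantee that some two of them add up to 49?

23

Two chosen integers sum to 49 exactly when both halves of some pair {x, 49−x} with 11 ≤ x ≤ 49−x ≤ 38 are chosen — 14 such pairs.
The remaining 8 elements (those with no distinct partner in range) can never complete a 49-sum, so the worst case takes all of them and one from each pair: 8 + 14 = 22.
By the pigeonhole principle, the 23rd integer has to be the second member of some pair, so 22 + 1 = 23.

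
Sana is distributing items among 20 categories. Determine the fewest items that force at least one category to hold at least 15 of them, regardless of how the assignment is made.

With 280 items one could put exactly 14 in each of the 20 categories, and no category would reach 15.
One more item must land in a category that already has 14, giving it 15.
So 20 × 14 + 1 = 281 items are required.

281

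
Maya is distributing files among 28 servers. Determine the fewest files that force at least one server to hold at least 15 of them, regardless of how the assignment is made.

393

With 392 files one could put exactly 14 in each of the 28 servers, and no server would reach 15.
Pigeonhole: one more file must land in a server that already has 14, giving it 15.
So 28 × 14 + 1 = 393 files are required.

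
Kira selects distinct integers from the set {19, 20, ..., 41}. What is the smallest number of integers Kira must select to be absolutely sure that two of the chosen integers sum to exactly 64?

Group the elements by complementary pair {x, 64−x}: {23,41}, {24,40}, {25,39}, …, giving 9 two-element pairs, the single value 32 (it cannot pair with itself since the integers are distinct), and 4 integers whose partner 64−x falls outside [19,41].
Treating each of those 14 groups as a pigeonhole, one can pick one integer per group — 14 integers — with no two summing to 64.
The 15th integer lands in an occupied pair, forcing a sum of 64.

15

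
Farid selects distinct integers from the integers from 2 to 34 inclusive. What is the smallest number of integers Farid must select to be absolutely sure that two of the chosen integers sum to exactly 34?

Group the elements by complementary pair {x, 34−x}: {2,32}, {3,31}, {4,30}, …, giving 15 two-element pairs; the single value 17 (it cannot pair with itself since the integers are distinct); and 2 integers whose partner 34−x falls outside [2,34].
Treating each of those 18 groups as a pigeonhole, one can pick one integer per group — 18 integers — with no two summing to 34.
The 19th integer lands in an occupied pair, forcing a sum of 34.

19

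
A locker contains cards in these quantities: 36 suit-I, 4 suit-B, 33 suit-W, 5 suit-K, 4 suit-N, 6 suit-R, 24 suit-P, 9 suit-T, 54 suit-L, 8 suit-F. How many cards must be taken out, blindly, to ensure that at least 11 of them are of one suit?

77

By pigeonhole, put each drawn card into a box by suit. The largest draw with every box below 11 takes min(count, 10) from each suit; suits with fewer than 10 contribute all they have.
Σ min(cᵢ, 10) = 10 + 4 + 10 + 5 + 4 + 6 + 10 + 9 + 10 + 8 = 76.
Draw number 76 + 1 = 77 must push one box to 11.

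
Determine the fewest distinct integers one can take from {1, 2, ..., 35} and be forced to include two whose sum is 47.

A set avoiding the sum 47 can contain at most one of each pair {x, 47−x}, plus the 11 elements whose complement lies outside the range.
The integers 1, …, 23 (23 of them) are such a set: any two sum to at least 1+2 = 3 and at most 22+23 = 45 < 47.
Any 24th integer completes one of the 12 pairs, so 24 choices force a sum of 47.

24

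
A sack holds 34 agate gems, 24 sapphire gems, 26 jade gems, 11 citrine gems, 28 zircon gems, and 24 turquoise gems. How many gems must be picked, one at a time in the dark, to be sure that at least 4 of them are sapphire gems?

In the worst case for collecting sapphire gems, every non-sapphire gem comes out first.
There are 34 + 26 + 11 + 28 + 24 = 123 non-sapphire gems altogether.
After those, each further gem must be sapphire, so 123 + 4 = 127 draws guarantee 4 sapphire gems.

127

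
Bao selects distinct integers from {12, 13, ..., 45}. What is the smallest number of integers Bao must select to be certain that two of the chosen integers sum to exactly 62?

21

Two chosen integers sum to 62 exactly when both halves of some pair {x, 62−x} with 17 ≤ x ≤ 62−x ≤ 45 are chosen — 14 such pairs.
The remaining 6 elements (those with no distinct partner in range) can never complete a 62-sum, so the worst case takes all of them and one from each pair: 6 + 14 = 20.
The 21st integer has to be the second member of some pair, so 20 + 1 = 21.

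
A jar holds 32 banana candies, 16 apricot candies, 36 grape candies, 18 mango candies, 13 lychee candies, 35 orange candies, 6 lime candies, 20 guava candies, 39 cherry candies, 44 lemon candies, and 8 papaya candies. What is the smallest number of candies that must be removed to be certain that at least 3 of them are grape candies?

In the worst case for collecting grape candies, every non-grape candy comes out first.
There are 32 + 16 + 18 + 13 + 35 + 6 + 20 + 39 + 44 + 8 = 231 non-grape candies altogether.
After those, each further candy must be grape, so 231 + 3 = 234 draws guarantee 3 grape candies.

234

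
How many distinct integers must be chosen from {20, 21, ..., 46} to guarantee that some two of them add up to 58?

19

Two chosen integers sum to 58 exactly when both halves of some pair {x, 58−x} with 20 ≤ x ≤ 58−x ≤ 38 are chosen — 9 such pairs.
The remaining 9 elements (those with no distinct partner in range) can never complete a 58-sum, so the worst case takes all of them and one from each pair: 9 + 9 = 18.
By pigeonhole, the 19th integer has to be the second member of some pair, so 18 + 1 = 19.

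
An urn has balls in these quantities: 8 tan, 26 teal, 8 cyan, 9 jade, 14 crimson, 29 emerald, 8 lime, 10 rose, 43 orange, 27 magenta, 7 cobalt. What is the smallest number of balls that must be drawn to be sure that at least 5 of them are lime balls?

186

In the worst case for collecting lime balls, every non-lime ball comes out first.
There are 8 + 26 + 8 + 9 + 14 + 29 + 10 + 43 + 27 + 7 = 181 non-lime balls altogether.
After those, each further ball must be lime, so 181 + 5 = 186 draws guarantee 5 lime balls.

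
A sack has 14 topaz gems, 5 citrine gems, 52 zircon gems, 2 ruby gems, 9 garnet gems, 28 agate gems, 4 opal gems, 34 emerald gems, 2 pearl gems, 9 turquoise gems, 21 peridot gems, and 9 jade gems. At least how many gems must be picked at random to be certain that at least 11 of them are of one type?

An adversary could hand out at most 10 gems per type (7 types run out sooner): 10 + 5 + 10 + 2 + 9 + 10 + 4 + 10 + 2 + 9 + 10 + 9 = 90 gems and still no type has 11.
One more gem lands in a type already at 10, so 91 draws are enough and 90 are not.

91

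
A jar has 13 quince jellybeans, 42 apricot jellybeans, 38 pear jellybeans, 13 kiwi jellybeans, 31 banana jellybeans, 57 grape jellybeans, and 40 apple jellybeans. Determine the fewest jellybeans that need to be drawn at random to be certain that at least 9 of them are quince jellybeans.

230

In the worst case for collecting quince jellybeans, every non-quince jellybean comes out first.
There are 42 + 38 + 13 + 31 + 57 + 40 = 221 non-quince jellybeans altogether.
After those, each further jellybean must be quince, so 221 + 9 = 230 draws guarantee 9 quince jellybeans.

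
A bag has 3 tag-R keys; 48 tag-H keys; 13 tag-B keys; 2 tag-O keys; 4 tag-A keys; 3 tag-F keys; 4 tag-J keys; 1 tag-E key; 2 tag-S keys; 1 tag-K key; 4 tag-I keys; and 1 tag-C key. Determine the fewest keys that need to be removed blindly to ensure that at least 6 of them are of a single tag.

By pigeonhole, put each drawn key into a box by tag. The largest draw with every box below 6 takes min(count, 5) from each tag; tags with fewer than 5 contribute all they have.
Σ min(cᵢ, 5) = 3 + 5 + 5 + 2 + 4 + 3 + 4 + 1 + 2 + 1 + 4 + 1 = 35.
Draw number 35 + 1 = 36 must push one box to 6.

36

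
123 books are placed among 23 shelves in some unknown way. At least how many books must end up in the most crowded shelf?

6

The 23 shelves are the holes and the 123 books are the pigeons.
If every shelf held at most 5 books, the total would be at most 23 × 5 = 115, which is less than 123.
So some shelf holds at least ⌈123/23⌉ = 6 books.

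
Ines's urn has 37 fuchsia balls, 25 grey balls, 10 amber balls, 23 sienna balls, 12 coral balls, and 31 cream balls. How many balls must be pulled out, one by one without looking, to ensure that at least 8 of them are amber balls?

In the worst case for collecting amber balls, every non-amber ball comes out first.
There are 37 + 25 + 23 + 12 + 31 = 128 non-amber balls altogether.
After those, each further ball must be amber, so 128 + 8 = 136 draws guarantee 8 amber balls.

136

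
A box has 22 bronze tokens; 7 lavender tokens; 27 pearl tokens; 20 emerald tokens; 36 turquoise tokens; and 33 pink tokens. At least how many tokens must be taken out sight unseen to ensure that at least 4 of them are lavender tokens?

In the worst case for collecting lavender tokens, every non-lavender token comes out first.
There are 22 + 27 + 20 + 36 + 33 = 138 non-lavender tokens altogether.
After those, each further token must be lavender, so 138 + 4 = 142 draws guarantee 4 lavender tokens.

142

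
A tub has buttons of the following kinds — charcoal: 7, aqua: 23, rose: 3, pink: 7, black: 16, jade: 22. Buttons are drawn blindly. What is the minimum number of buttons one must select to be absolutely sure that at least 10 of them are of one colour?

Pigeonhole: the 6 colours are the holes; the buttons drawn are the pigeons.
To avoid 10 of any one colour, the worst case takes at most 9 of each colour, or every button of a colour that has fewer than 9.
That gives 7 + 9 + 3 + 7 + 9 + 9 = 44 buttons with no colour reaching 10.
The next button forces some colour to 10, so 44 + 1 = 45.

45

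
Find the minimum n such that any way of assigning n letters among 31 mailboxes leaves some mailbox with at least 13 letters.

With 372 letters one could put exactly 12 in each of the 31 mailboxes, and no mailbox would reach 13.
Pigeonhole: one more letter must land in a mailbox that already has 12, giving it 13.
So 31 × 12 + 1 = 373 letters are required.

373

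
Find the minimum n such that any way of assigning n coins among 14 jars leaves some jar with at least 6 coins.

71

With 70 coins one could put exactly 5 in each of the 14 jars, and no jar would reach 6.
Pigeonhole: one more coin must land in a jar that already has 5, giving it 6.
So 14 × 5 + 1 = 71 coins are required.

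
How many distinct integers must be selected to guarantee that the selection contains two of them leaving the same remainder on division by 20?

Pigeonhole: the 20 residue classes mod 20 are the pigeonholes.
With 20 integers one could put 1 in each residue class and have no class reach 2.
The 21st integer pushes some class to 2, so 20·1 + 1 = 21.

21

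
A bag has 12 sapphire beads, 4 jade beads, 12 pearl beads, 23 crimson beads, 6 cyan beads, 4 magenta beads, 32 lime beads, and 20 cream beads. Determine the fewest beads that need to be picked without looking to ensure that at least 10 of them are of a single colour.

The 8 colours are the holes; the beads drawn are the pigeons.
To avoid 10 of any one colour, the worst case takes at most 9 of each colour, or every bead of a colour that has fewer than 9.
That gives 9 + 4 + 9 + 9 + 6 + 4 + 9 + 9 = 59 beads with no colour reaching 10.
The next bead forces some colour to 10, so 59 + 1 = 60.

60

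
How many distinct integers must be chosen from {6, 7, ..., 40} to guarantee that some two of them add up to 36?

24

A set avoiding the sum 36 can contain at most one of each pair {x, 36−x}, plus the 11 elements whose complement lies outside the range or equal to its own complement.
The integers 18, …, 40 (23 of them) are such a set: any two sum to at least 18+19 = 37 > 36.
Any 24th integer completes one of the 12 pairs, so 24 choices force a sum of 36.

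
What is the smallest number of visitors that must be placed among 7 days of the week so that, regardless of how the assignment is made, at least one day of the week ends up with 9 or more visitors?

57

With 56 visitors one could put exactly 8 in each of the 7 days of the week, and no day of the week would reach 9.
By the pigeonhole principle, one more visitor must land in a day of the week that already has 8, giving it 9.
So 7 × 8 + 1 = 57 visitors are required.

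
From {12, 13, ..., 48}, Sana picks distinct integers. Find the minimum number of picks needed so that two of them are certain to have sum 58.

Two chosen integers sum to 58 exactly when both halves of some pair {x, 58−x} with 12 ≤ x ≤ 58−x ≤ 46 are chosen — 17 such pairs.
The remaining 3 elements (those with no distinct partner in range) can never complete a 58-sum, so the worst case takes all of them and one from each pair: 3 + 17 = 20.
The 21st integer has to be the second member of some pair, so 20 + 1 = 21.

21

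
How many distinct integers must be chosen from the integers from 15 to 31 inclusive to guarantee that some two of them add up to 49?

11

A set avoiding the sum 49 can contain at most one of each pair {x, 49−x}, plus the 3 elements whose complement lies outside the range.
The integers 15, …, 24 (10 of them) are such a set: any two sum to at least 15+16 = 31 and at most 23+24 = 47 < 49.
Pigeonhole: any 11th integer completes one of the 7 pairs, so 11 choices force a sum of 49.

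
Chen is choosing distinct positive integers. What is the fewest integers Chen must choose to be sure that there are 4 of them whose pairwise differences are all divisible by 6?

Integers whose pairwise differences are multiples of 6 are exactly those sharing a remainder mod 6. The 6 residue classes mod 6 are the pigeonholes.
With 18 integers one could put 3 in each residue class and have no class reach 4.
The 19th integer pushes some class to 4, so 6·3 + 1 = 19.

19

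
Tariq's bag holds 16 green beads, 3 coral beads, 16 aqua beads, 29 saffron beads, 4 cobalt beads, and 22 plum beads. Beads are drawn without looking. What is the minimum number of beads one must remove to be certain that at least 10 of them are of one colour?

44

By the pigeonhole principle, the 6 colours are the holes; the beads drawn are the pigeons.
To avoid 10 of any one colour, the worst case takes at most 9 of each colour, or every bead of a colour that has fewer than 9.
That gives 9 + 3 + 9 + 9 + 4 + 9 = 43 beads with no colour reaching 10.
The next bead forces some colour to 10, so 43 + 1 = 44.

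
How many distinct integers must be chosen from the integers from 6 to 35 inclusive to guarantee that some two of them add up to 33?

Group the elements by complementary pair {x, 33−x}: {6,27}, {7,26}, {8,25}, …, giving 11 two-element pairs and 8 integers whose partner 33−x falls outside [6,35].
By pigeonhole, treating each of those 19 groups as a pigeonhole, one can pick one integer per group — 19 integers — with no two summing to 33.
The 20th integer lands in an occupied pair, forcing a sum of 33.

20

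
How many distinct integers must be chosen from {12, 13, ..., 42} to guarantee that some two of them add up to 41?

Group the elements by complementary pair {x, 41−x}: {12,29}, {13,28}, {14,27}, …, giving 9 two-element pairs and 13 integers whose partner 41−x falls outside [12,42].
By pigeonhole, treating each of those 22 groups as a pigeonhole, one can pick one integer per group — 22 integers — with no two summing to 41.
The 23rd integer lands in an occupied pair, forcing a sum of 41.

23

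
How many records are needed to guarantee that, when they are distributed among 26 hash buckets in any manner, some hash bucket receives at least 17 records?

417

With 416 records one could put exactly 16 in each of the 26 hash buckets, and no hash bucket would reach 17.
Pigeonhole: one more record must land in a hash bucket that already has 16, giving it 17.
So 26 × 16 + 1 = 417 records are required.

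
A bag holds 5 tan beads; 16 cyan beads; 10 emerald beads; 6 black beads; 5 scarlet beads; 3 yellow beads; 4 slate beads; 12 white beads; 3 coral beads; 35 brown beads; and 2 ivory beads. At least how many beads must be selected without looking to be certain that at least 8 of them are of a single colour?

Put each drawn bead into a box by colour. The largest draw with every box below 8 takes min(count, 7) from each colour; colours with fewer than 7 contribute all they have.
Σ min(cᵢ, 7) = 5 + 7 + 7 + 6 + 5 + 3 + 4 + 7 + 3 + 7 + 2 = 56.
Draw number 56 + 1 = 57 must push one box to 8.

57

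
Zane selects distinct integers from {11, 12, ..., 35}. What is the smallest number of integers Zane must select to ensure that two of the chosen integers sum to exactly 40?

Two chosen integers sum to 40 exactly when both halves of some pair {x, 40−x} with 11 ≤ x ≤ 40−x ≤ 29 are chosen — 9 such pairs.
The remaining 7 elements (those with no distinct partner in range) can never complete a 40-sum, so the worst case takes all of them and one from each pair: 7 + 9 = 16.
The 17th integer has to be the second member of some pair, so 16 + 1 = 17.

17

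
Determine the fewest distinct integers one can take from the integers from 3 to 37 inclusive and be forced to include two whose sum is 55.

26

Two chosen integers sum to 55 exactly when both halves of some pair {x, 55−x} with 18 ≤ x ≤ 55−x ≤ 37 are chosen — 10 such pairs.
The remaining 15 elements (those with no distinct partner in range) can never complete a 55-sum, so the worst case takes all of them and one from each pair: 15 + 10 = 25.
By the pigeonhole principle, the 26th integer has to be the second member of some pair, so 25 + 1 = 26.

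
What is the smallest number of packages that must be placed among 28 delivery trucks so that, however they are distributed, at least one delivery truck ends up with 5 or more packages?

113

With 112 packages one could put exactly 4 in each of the 28 delivery trucks, and no delivery truck would reach 5.
Pigeonhole: one more package must land in a delivery truck that already has 4, giving it 5.
So 28 × 4 + 1 = 113 packages are required.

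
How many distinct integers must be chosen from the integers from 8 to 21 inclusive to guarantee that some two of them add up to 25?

10

Two chosen integers sum to 25 exactly when both halves of some pair {x, 25−x} with 8 ≤ x ≤ 25−x ≤ 17 are chosen — 5 such pairs.
The remaining 4 elements (those with no distinct partner in range) can never complete a 25-sum, so the worst case takes all of them and one from each pair: 4 + 5 = 9.
By the pigeonhole principle, the 10th integer has to be the second member of some pair, so 9 + 1 = 10.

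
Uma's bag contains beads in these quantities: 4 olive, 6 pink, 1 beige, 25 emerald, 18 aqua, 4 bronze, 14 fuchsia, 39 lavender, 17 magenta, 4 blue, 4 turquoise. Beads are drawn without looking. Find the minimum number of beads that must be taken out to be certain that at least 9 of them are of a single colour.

64

An adversary could hand out at most 8 beads per colour (6 colours run out sooner): 4 + 6 + 1 + 8 + 8 + 4 + 8 + 8 + 8 + 4 + 4 = 63 beads and still no colour has 9.
Pigeonhole: one more bead lands in a colour already at 8, so 64 draws are enough and 63 are not.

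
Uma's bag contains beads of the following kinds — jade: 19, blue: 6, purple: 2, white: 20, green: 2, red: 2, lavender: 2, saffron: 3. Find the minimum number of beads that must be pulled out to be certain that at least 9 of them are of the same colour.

34

Pigeonhole: the 8 colours are the holes; the beads drawn are the pigeons.
To avoid 9 of any one colour, the worst case takes at most 8 of each colour, or every bead of a colour that has fewer than 8.
That gives 8 + 6 + 2 + 8 + 2 + 2 + 2 + 3 = 33 beads with no colour reaching 9.
The next bead forces some colour to 9, so 33 + 1 = 34.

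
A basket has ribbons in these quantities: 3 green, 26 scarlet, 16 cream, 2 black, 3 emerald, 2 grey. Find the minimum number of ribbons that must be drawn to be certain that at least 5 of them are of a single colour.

19

Pigeonhole: put each drawn ribbon into a box by colour. The largest draw with every box below 5 takes min(count, 4) from each colour; colours with fewer than 4 contribute all they have.
Σ min(cᵢ, 4) = 3 + 4 + 4 + 2 + 3 + 2 = 18.
Draw number 18 + 1 = 19 must push one box to 5.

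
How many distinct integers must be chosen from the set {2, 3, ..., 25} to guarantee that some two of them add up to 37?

18

Group the elements by complementary pair {x, 37−x}: {12,25}, {13,24}, {14,23}, …, giving 7 two-element pairs and 10 integers whose partner 37−x falls outside [2,25].
By pigeonhole, treating each of those 17 groups as a pigeonhole, one can pick one integer per group — 17 integers — with no two summing to 37.
The 18th integer lands in an occupied pair, forcing a sum of 37.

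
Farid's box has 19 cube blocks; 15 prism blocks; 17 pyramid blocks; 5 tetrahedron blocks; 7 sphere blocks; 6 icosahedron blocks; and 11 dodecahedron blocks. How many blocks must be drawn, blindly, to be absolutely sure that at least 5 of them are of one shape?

By pigeonhole, put each drawn block into a box by shape. The largest draw with every box below 5 takes min(count, 4) from each shape.
Σ min(cᵢ, 4) = 4 + 4 + 4 + 4 + 4 + 4 + 4 = 28.
Draw number 28 + 1 = 29 must push one box to 5.

29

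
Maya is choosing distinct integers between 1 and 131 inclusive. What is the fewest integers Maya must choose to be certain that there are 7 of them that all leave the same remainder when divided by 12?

The 12 residue classes mod 12 are the pigeonholes.
With 72 integers one could put 6 in each residue class and have no class reach 7.
The 73rd integer pushes some class to 7, so 12·6 + 1 = 73.

73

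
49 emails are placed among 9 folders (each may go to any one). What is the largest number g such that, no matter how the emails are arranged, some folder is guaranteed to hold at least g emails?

The 9 folders are the holes and the 49 emails are the pigeons.
If every folder held at most 5 emails, the total would be at most 9 × 5 = 45, which is less than 49.
So some folder holds at least ⌈49/9⌉ = 6 emails.

6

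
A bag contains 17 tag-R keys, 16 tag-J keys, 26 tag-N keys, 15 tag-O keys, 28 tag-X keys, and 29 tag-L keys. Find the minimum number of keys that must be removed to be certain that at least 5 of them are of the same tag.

25

By the pigeonhole principle, the 6 tags are the holes; the keys drawn are the pigeons.
To avoid 5 of any one tag, the worst case takes at most 4 of each tag.
That gives 4 + 4 + 4 + 4 + 4 + 4 = 24 keys with no tag reaching 5.
The next key forces some tag to 5, so 24 + 1 = 25.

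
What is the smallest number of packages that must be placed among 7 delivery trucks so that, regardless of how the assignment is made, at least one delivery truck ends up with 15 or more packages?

99

With 98 packages one could put exactly 14 in each of the 7 delivery trucks, and no delivery truck would reach 15.
Pigeonhole: one more package must land in a delivery truck that already has 14, giving it 15.
So 7 × 14 + 1 = 99 packages are required.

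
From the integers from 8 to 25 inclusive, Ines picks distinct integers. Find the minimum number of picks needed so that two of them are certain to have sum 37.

12

Two chosen integers sum to 37 exactly when both halves of some pair {x, 37−x} with 12 ≤ x ≤ 37−x ≤ 25 are chosen — 7 such pairs.
The remaining 4 elements (those with no distinct partner in range) can never complete a 37-sum, so the worst case takes all of them and one from each pair: 4 + 7 = 11.
The 12th integer has to be the second member of some pair, so 11 + 1 = 12.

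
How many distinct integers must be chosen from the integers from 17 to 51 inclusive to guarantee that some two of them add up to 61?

22

Group the elements by complementary pair {x, 61−x}: {17,44}, {18,43}, {19,42}, …, giving 14 two-element pairs and 7 integers whose partner 61−x falls outside [17,51].
Treating each of those 21 groups as a pigeonhole, one can pick one integer per group — 21 integers — with no two summing to 61.
The 22nd integer lands in an occupied pair, forcing a sum of 61.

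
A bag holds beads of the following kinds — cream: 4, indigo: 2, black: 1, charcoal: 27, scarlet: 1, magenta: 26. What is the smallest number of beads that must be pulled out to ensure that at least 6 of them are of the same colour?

19

An adversary could hand out at most 5 beads per colour (4 colours run out sooner): 4 + 2 + 1 + 5 + 1 + 5 = 18 beads and still no colour has 6.
Pigeonhole: one more bead lands in a colour already at 5, so 19 draws are enough and 18 are not.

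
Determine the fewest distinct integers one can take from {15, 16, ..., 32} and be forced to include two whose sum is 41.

A set avoiding the sum 41 can contain at most one of each pair {x, 41−x}, plus the 6 elements whose complement lies outside the range.
The integers 21, …, 32 (12 of them) are such a set: any two sum to at least 21+22 = 43 > 41.
Pigeonhole: any 13th integer completes one of the 6 pairs, so 13 choices force a sum of 41.

13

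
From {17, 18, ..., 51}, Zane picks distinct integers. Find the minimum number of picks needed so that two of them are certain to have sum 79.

24

Group the elements by complementary pair {x, 79−x}: {28,51}, {29,50}, {30,49}, …, giving 12 two-element pairs and 11 integers whose partner 79−x falls outside [17,51].
By the pigeonhole principle, treating each of those 23 groups as a pigeonhole, one can pick one integer per group — 23 integers — with no two summing to 79.
The 24th integer lands in an occupied pair, forcing a sum of 79.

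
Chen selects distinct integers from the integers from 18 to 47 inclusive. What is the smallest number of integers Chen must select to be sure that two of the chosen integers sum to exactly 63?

A set avoiding the sum 63 can contain at most one of each pair {x, 63−x}, plus the 2 elements whose complement lies outside the range.
The integers 32, …, 47 (16 of them) are such a set: any two sum to at least 32+33 = 65 > 63.
Pigeonhole: any 17th integer completes one of the 14 pairs, so 17 choices force a sum of 63.

17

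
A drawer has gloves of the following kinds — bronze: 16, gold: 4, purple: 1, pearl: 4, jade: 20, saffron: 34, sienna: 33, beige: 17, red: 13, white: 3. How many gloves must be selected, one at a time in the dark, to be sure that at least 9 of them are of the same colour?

An adversary could hand out at most 8 gloves per colour (4 colours run out sooner): 8 + 4 + 1 + 4 + 8 + 8 + 8 + 8 + 8 + 3 = 60 gloves and still no colour has 9.
One more glove lands in a colour already at 8, so 61 draws are enough and 60 are not.

61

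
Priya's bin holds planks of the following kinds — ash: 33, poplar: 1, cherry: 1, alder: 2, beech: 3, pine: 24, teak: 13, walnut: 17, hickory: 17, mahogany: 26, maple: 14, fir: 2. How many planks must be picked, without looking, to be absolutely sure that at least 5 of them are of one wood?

Put each drawn plank into a box by wood. The largest draw with every box below 5 takes min(count, 4) from each wood; woods with fewer than 4 contribute all they have.
Σ min(cᵢ, 4) = 4 + 1 + 1 + 2 + 3 + 4 + 4 + 4 + 4 + 4 + 4 + 2 = 37.
Draw number 37 + 1 = 38 must push one box to 5.

38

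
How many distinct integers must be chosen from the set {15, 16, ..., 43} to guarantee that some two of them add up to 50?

20

Group the elements by complementary pair {x, 50−x}: {15,35}, {16,34}, {17,33}, …, giving 10 two-element pairs; the single value 25 (it cannot pair with itself since the integers are distinct); and 8 integers whose partner 50−x falls outside [15,43].
Treating each of those 19 groups as a pigeonhole, one can pick one integer per group — 19 integers — with no two summing to 50.
The 20th integer lands in an occupied pair, forcing a sum of 50.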